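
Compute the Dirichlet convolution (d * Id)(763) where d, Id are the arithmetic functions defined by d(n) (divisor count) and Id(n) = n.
(d * Id)(763) = 999

Divisors of 763: [1, 7, 109, 763]. For each d | 763:
  d = 1: d(1) · Id(763/1) = 1 · 763 = 763
  d = 7: d(7) · Id(763/7) = 2 · 109 = 218
  d = 109: d(109) · Id(763/109) = 2 · 7 = 14
  d = 763: d(763) · Id(763/763) = 4 · 1 = 4
Summing: (d * Id)(763) = 763 + 218 + 14 + 4 = 999.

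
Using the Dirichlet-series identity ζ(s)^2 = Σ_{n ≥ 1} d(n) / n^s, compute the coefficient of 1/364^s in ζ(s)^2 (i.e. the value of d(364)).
d(364) = 12

ζ(s)^2 = (Σ 1/m^s)(Σ 1/k^s). The coefficient of 1/n^s in the product is the number of ordered pairs (m, k) with mk = n, which equals d(n). For n = 364, divisors are [1, 2, 4, 7, 13, 14, 26, 28, 52, 91, 182, 364], so d(364) = 12.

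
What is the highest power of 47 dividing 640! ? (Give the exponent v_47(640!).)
v_47(640!) = 13

Legendre's formula: v_p(n!) = Σ_{k ≥ 1} ⌊n / p^k⌋. For p = 47, n = 640, the terms are:
  ⌊640/47^1⌋ = ⌊640/47⌋ = 13
(the next term ⌊640/47^2⌋ = 0, terminating the sum). Summing: v_47(640!) = 13 = 13.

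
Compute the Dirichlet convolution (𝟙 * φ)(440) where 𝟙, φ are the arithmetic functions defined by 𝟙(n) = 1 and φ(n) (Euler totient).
(𝟙 * φ)(440) = 440

Divisors of 440: [1, 2, 4, 5, 8, 10, 11, 20, 22, 40, 44, 55, 88, 110, 220, 440]. For each d | 440:
  d = 1: 𝟙(1) · φ(440/1) = 1 · 160 = 160
  d = 2: 𝟙(2) · φ(440/2) = 1 · 80 = 80
  d = 4: 𝟙(4) · φ(440/4) = 1 · 40 = 40
  d = 5: 𝟙(5) · φ(440/5) = 1 · 40 = 40
  d = 8: 𝟙(8) · φ(440/8) = 1 · 40 = 40
  d = 10: 𝟙(10) · φ(440/10) = 1 · 20 = 20
  d = 11: 𝟙(11) · φ(440/11) = 1 · 16 = 16
  d = 20: 𝟙(20) · φ(440/20) = 1 · 10 = 10
  d = 22: 𝟙(22) · φ(440/22) = 1 · 8 = 8
  d = 40: 𝟙(40) · φ(440/40) = 1 · 10 = 10
  d = 44: 𝟙(44) · φ(440/44) = 1 · 4 = 4
  d = 55: 𝟙(55) · φ(440/55) = 1 · 4 = 4
  d = 88: 𝟙(88) · φ(440/88) = 1 · 4 = 4
  d = 110: 𝟙(110) · φ(440/110) = 1 · 2 = 2
  d = 220: 𝟙(220) · φ(440/220) = 1 · 1 = 1
  d = 440: 𝟙(440) · φ(440/440) = 1 · 1 = 1
Summing: (𝟙 * φ)(440) = 160 + 80 + 40 + 40 + 40 + 20 + 16 + 10 + 8 + 10 + 4 + 4 + 4 + 2 + 1 + 1 = 440.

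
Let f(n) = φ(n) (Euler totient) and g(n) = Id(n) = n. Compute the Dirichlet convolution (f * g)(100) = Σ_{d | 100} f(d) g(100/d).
(φ * Id)(100) = 520

Divisors of 100: [1, 2, 4, 5, 10, 20, 25, 50, 100]. For each d | 100:
  d = 1: φ(1) · Id(100/1) = 1 · 100 = 100
  d = 2: φ(2) · Id(100/2) = 1 · 50 = 50
  d = 4: φ(4) · Id(100/4) = 2 · 25 = 50
  d = 5: φ(5) · Id(100/5) = 4 · 20 = 80
  d = 10: φ(10) · Id(100/10) = 4 · 10 = 40
  d = 20: φ(20) · Id(100/20) = 8 · 5 = 40
  d = 25: φ(25) · Id(100/25) = 20 · 4 = 80
  d = 50: φ(50) · Id(100/50) = 20 · 2 = 40
  d = 100: φ(100) · Id(100/100) = 40 · 1 = 40
Summing: (φ * Id)(100) = 100 + 50 + 50 + 80 + 40 + 40 + 80 + 40 + 40 = 520.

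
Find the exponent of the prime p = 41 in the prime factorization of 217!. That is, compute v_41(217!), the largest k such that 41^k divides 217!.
v_41(217!) = 5

Legendre's formula: v_p(n!) = Σ_{k ≥ 1} ⌊n / p^k⌋. For p = 41, n = 217, the terms are:
  ⌊217/41^1⌋ = ⌊217/41⌋ = 5
(the next term ⌊217/41^2⌋ = 0, terminating the sum). Summing: v_41(217!) = 5 = 5.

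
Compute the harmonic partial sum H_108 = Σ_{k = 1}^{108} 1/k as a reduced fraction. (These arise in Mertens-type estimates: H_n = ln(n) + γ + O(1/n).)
H_108 = 81704399374878842092679986459517574603754626787/15521442759214556458772607587176753329489754560

Direct summation: H_108 = 1 + 1/2 + ... + 1/108. The least common denominator is lcm(1, ..., 108) = 77607213796072782293863037935883766647448772800; over this denominator the numerator is 77607213796072782293863037935883766647448772800 + 38803606898036391146931518967941883323724386400 + 25869071265357594097954345978627922215816257600 + 19401803449018195573465759483970941661862193200 + 15521442759214556458772607587176753329489754560 + 12934535632678797048977172989313961107908128800 + 11086744828010397470551862562269109521064110400 + 9700901724509097786732879741985470830931096600 + 8623023755119198032651448659542640738605419200 + 7760721379607278229386303793588376664744877280 + 7055201254188434753987548903262160604313524800 + 6467267816339398524488586494656980553954064400 + 5969785676620983253374079841221828203649905600 + 5543372414005198735275931281134554760532055200 + 5173814253071518819590869195725584443163251520 + 4850450862254548893366439870992735415465548300 + 4565130223298398958462531643287280391026398400 + 4311511877559599016325724329771320369302709600 + 4084590199793304331255949365046514034076251200 + 3880360689803639114693151896794188332372438640 + 3695581609336799156850620854089703173688036800 + 3527600627094217376993774451631080302156762400 + 3374226686785773143211436431994946375976033600 + 3233633908169699262244293247328490276977032200 + 3104288551842911291754521517435350665897950912 + 2984892838310491626687039920610914101824952800 + 2874341251706399344217149553180880246201806400 + 2771686207002599367637965640567277380266027600 + 2676110820554233872202173721927026436118923200 + 2586907126535759409795434597862792221581625760 + 2503458509550734912705259288254315053143508800 + 2425225431127274446683219935496367707732774150 + 2351733751396144917995849634420720201437841600 + 2282565111649199479231265821643640195513199200 + 2217348965602079494110372512453821904212822080 + 2155755938779799508162862164885660184651354800 + 2097492264758723845780082106375236936417534400 + 2042295099896652165627974682523257017038125600 + 1989928558873661084458026613740609401216635200 + 1940180344901819557346575948397094166186219320 + 1892858873074945909606415559411799186523140800 + 1847790804668399578425310427044851586844018400 + 1804818925490064704508442742694971317382529600 + 1763800313547108688496887225815540151078381200 + 1724604751023839606530289731908528147721083840 + 1687113343392886571605718215997473187988016800 + 1651217314810059197741766764593271630796782400 + 1616816954084849631122146623664245138488516100 + 1583820689715771067221694651752729931580587200 + 1552144275921455645877260758717675332948975456 + 1521710074432799652820843881095760130342132800 + 1492446419155245813343519960305457050912476400 + 1464287052756090231959679961054410691461297600 + 1437170625853199672108574776590440123100903200 + 1411040250837686950797509780652432120862704960 + 1385843103501299683818982820283638690133013800 + 1361530066597768110418649788348838011358750400 + 1338055410277116936101086860963513218059461600 + 1315376505018182750743441320947182485549979200 + 1293453563267879704897717298931396110790812880 + 1272249406492996431046935048129242076187684800 + 1251729254775367456352629644127157526571754400 + 1231860536445599718950206951363234391229345600 + 1212612715563637223341609967748183853866387075 + 1193957135324196650674815968244365640729981120 + 1175866875698072458997924817210360100718920800 + 1158316623821981825281537879640056218618638400 + 1141282555824599739615632910821820097756599600 + 1124742228928591047737145477331648791992011200 + 1108674482801039747055186256226910952106411040 + 1093059349240461722448775182195546009118996800 + 1077877969389899754081431082442830092325677400 + 1063112517754421675258397779943613241745873600 + 1048746132379361922890041053187618468208767200 + 1034762850614303763918173839145116888632650304 + 1021147549948326082813987341261628508519062800 + 1007885893455490679141078414751737229187646400 + 994964279436830542229013306870304700608317600 + 982369794886997244226114404251693248701883200 + 970090172450909778673287974198547083093109660 + 958113750568799781405716517726960082067268800 + 946429436537472954803207779705899593261570400 + 935026672241840750528470336576912851174081600 + 923895402334199789212655213522425793422009200 + 913026044659679791692506328657456078205279680 + 902409462745032352254221371347485658691264800 + 892036940184744624067391240642342145372974400 + 881900156773554344248443612907770075539190600 + 871991166248008789818685819504311984802795200 + 862302375511919803265144865954264073860541920 + 852826525231569036196297120174546886235700800 + 843556671696443285802859107998736593994008400 + 834486169850244970901753096084771684381169600 + 825608657405029598870883382296635815398391200 + 816918039958660866251189873009302806815250240 + 808408477042424815561073311832122569244258050 + 800074369031678167977969463256533676777822400 + 791910344857885533610847325876364965790293600 + 783911250465381639331949878140240067145947200 + 776072137960727822938630379358837666474487728 + 768388255406661210830327108276076897499492800 + 760855037216399826410421940547880065171066400 + 753468095107502740717116873163920064538337600 + 746223209577622906671759980152728525456238200 + 739116321867359831370124170817940634737607360 + 732143526378045115979839980527205345730648800 + 725301063514698899942645214354053893901390400 + 718585312926599836054287388295220061550451600 = 408521996874394210463399932297587873018773133935, so H_108 = 408521996874394210463399932297587873018773133935/77607213796072782293863037935883766647448772800; reducing by gcd(408521996874394210463399932297587873018773133935, 77607213796072782293863037935883766647448772800) = 5 gives 81704399374878842092679986459517574603754626787/15521442759214556458772607587176753329489754560 ≈ 5.26397. (The PNT-adjacent estimate ln(108) + γ ≈ 5.25935 matches within O(1/n).)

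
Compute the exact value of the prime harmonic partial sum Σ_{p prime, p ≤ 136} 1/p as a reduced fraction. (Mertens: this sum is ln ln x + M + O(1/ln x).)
Σ 1/p = 980956909242278731029785409368357903506317057050081/525896479052627740771371797072411912900610967452630

π(136) = 32, so the primes ≤ 136 are [2, 3, 5, 7, 11, 13, 17, 19, 23, 29, 31, 37, 41, 43, 47, 53, 59, 61, 67, 71, 73, 79, 83, 89, 97, 101, 103, 107, 109, 113, 127, 131]. Summing 1/p over these primes: 980956909242278731029785409368357903506317057050081/525896479052627740771371797072411912900610967452630 ≈ 1.8653. Mertens estimate ln ln(136) + 0.2615 ≈ 1.8533.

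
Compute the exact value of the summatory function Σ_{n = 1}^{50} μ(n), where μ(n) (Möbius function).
Σ_{n ≤ 50} μ(n) = -3

Compute μ(n) for each 1 ≤ n ≤ 50: μ(1) = 1, μ(2) = -1, μ(3) = -1, μ(4) = 0, μ(5) = -1, μ(6) = 1, μ(7) = -1, μ(8) = 0, μ(9) = 0, μ(10) = 1, μ(11) = -1, μ(12) = 0, μ(13) = -1, μ(14) = 1, μ(15) = 1, μ(16) = 0, μ(17) = -1, μ(18) = 0, μ(19) = -1, μ(20) = 0, μ(21) = 1, μ(22) = 1, μ(23) = -1, μ(24) = 0, μ(25) = 0, μ(26) = 1, μ(27) = 0, μ(28) = 0, μ(29) = -1, μ(30) = -1, μ(31) = -1, μ(32) = 0, μ(33) = 1, μ(34) = 1, μ(35) = 1, μ(36) = 0, μ(37) = -1, μ(38) = 1, μ(39) = 1, μ(40) = 0, μ(41) = -1, μ(42) = -1, μ(43) = -1, μ(44) = 0, μ(45) = 0, μ(46) = 1, μ(47) = -1, μ(48) = 0, μ(49) = 0, μ(50) = 0. Summing all 50 values: -3. (Mertens function M(x) = Σ_{n ≤ x} μ(n); on average M(x) should be small (PNT ⟺ M(x) = o(x)).)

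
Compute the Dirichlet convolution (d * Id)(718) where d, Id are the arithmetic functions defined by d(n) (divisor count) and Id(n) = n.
(d * Id)(718) = 1444

Divisors of 718: [1, 2, 359, 718]. For each d | 718:
  d = 1: d(1) · Id(718/1) = 1 · 718 = 718
  d = 2: d(2) · Id(718/2) = 2 · 359 = 718
  d = 359: d(359) · Id(718/359) = 2 · 2 = 4
  d = 718: d(718) · Id(718/718) = 4 · 1 = 4
Summing: (d * Id)(718) = 718 + 718 + 4 + 4 = 1444.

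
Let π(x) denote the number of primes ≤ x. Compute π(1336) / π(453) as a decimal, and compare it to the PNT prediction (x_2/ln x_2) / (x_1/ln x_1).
π(1336)/π(453) = 217/87 ≈ 2.4943;  PNT prediction ≈ 2.5061.

π(453) = 87 and π(1336) = 217, so π(1336)/π(453) ≈ 2.4943. The PNT-predicted ratio is (1336/ln(1336)) / (453/ln(453)) ≈ 2.5061. The two agree to within a few percent, as expected.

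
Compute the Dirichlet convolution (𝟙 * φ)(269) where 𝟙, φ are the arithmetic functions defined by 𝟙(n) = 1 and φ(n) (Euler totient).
(𝟙 * φ)(269) = 269

Divisors of 269: [1, 269]. For each d | 269:
  d = 1: 𝟙(1) · φ(269/1) = 1 · 268 = 268
  d = 269: 𝟙(269) · φ(269/269) = 1 · 1 = 1
Summing: (𝟙 * φ)(269) = 268 + 1 = 269.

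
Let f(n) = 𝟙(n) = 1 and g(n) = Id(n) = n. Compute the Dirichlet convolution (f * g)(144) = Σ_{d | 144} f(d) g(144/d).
(𝟙 * Id)(144) = 403

Divisors of 144: [1, 2, 3, 4, 6, 8, 9, 12, 16, 18, 24, 36, 48, 72, 144]. For each d | 144:
  d = 1: 𝟙(1) · Id(144/1) = 1 · 144 = 144
  d = 2: 𝟙(2) · Id(144/2) = 1 · 72 = 72
  d = 3: 𝟙(3) · Id(144/3) = 1 · 48 = 48
  d = 4: 𝟙(4) · Id(144/4) = 1 · 36 = 36
  d = 6: 𝟙(6) · Id(144/6) = 1 · 24 = 24
  d = 8: 𝟙(8) · Id(144/8) = 1 · 18 = 18
  d = 9: 𝟙(9) · Id(144/9) = 1 · 16 = 16
  d = 12: 𝟙(12) · Id(144/12) = 1 · 12 = 12
  d = 16: 𝟙(16) · Id(144/16) = 1 · 9 = 9
  d = 18: 𝟙(18) · Id(144/18) = 1 · 8 = 8
  d = 24: 𝟙(24) · Id(144/24) = 1 · 6 = 6
  d = 36: 𝟙(36) · Id(144/36) = 1 · 4 = 4
  d = 48: 𝟙(48) · Id(144/48) = 1 · 3 = 3
  d = 72: 𝟙(72) · Id(144/72) = 1 · 2 = 2
  d = 144: 𝟙(144) · Id(144/144) = 1 · 1 = 1
Summing: (𝟙 * Id)(144) = 144 + 72 + 48 + 36 + 24 + 18 + 16 + 12 + 9 + 8 + 6 + 4 + 3 + 2 + 1 = 403.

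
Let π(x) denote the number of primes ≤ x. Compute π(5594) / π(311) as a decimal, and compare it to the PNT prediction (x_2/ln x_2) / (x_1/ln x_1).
π(5594)/π(311) = 738/64 ≈ 11.5312;  PNT prediction ≈ 11.9640.

π(311) = 64 and π(5594) = 738, so π(5594)/π(311) ≈ 11.5312. The PNT-predicted ratio is (5594/ln(5594)) / (311/ln(311)) ≈ 11.9640. The two agree to within a few percent, as expected.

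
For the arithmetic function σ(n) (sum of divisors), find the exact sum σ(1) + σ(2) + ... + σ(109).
Σ_{n ≤ 109} σ(n) = 9783

Compute σ(n) for each 1 ≤ n ≤ 109: σ(1) = 1, σ(2) = 3, σ(3) = 4, σ(4) = 7, σ(5) = 6, σ(6) = 12, σ(7) = 8, σ(8) = 15, σ(9) = 13, σ(10) = 18, σ(11) = 12, σ(12) = 28, σ(13) = 14, σ(14) = 24, σ(15) = 24, σ(16) = 31, σ(17) = 18, σ(18) = 39, σ(19) = 20, σ(20) = 42, σ(21) = 32, σ(22) = 36, σ(23) = 24, σ(24) = 60, σ(25) = 31, σ(26) = 42, σ(27) = 40, σ(28) = 56, σ(29) = 30, σ(30) = 72, σ(31) = 32, σ(32) = 63, σ(33) = 48, σ(34) = 54, σ(35) = 48, σ(36) = 91, σ(37) = 38, σ(38) = 60, σ(39) = 56, σ(40) = 90, σ(41) = 42, σ(42) = 96, σ(43) = 44, σ(44) = 84, σ(45) = 78, σ(46) = 72, σ(47) = 48, σ(48) = 124, σ(49) = 57, σ(50) = 93, σ(51) = 72, σ(52) = 98, σ(53) = 54, σ(54) = 120, σ(55) = 72, σ(56) = 120, σ(57) = 80, σ(58) = 90, σ(59) = 60, σ(60) = 168, σ(61) = 62, σ(62) = 96, σ(63) = 104, σ(64) = 127, σ(65) = 84, σ(66) = 144, σ(67) = 68, σ(68) = 126, σ(69) = 96, σ(70) = 144, σ(71) = 72, σ(72) = 195, σ(73) = 74, σ(74) = 114, σ(75) = 124, σ(76) = 140, σ(77) = 96, σ(78) = 168, σ(79) = 80, σ(80) = 186, σ(81) = 121, σ(82) = 126, σ(83) = 84, σ(84) = 224, σ(85) = 108, σ(86) = 132, σ(87) = 120, σ(88) = 180, σ(89) = 90, σ(90) = 234, σ(91) = 112, σ(92) = 168, σ(93) = 128, σ(94) = 144, σ(95) = 120, σ(96) = 252, σ(97) = 98, σ(98) = 171, σ(99) = 156, σ(100) = 217, σ(101) = 102, σ(102) = 216, σ(103) = 104, σ(104) = 210, σ(105) = 192, σ(106) = 162, σ(107) = 108, σ(108) = 280, σ(109) = 110. Summing all 109 values: 9783. (Average order: Σ_{n ≤ x} σ(n) ~ (π²/12) x². For x = 109, (π²/12)·109² ≈ 9771.73.)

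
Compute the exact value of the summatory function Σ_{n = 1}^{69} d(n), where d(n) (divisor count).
Σ_{n ≤ 69} d(n) = 304

Compute d(n) for each 1 ≤ n ≤ 69: d(1) = 1, d(2) = 2, d(3) = 2, d(4) = 3, d(5) = 2, d(6) = 4, d(7) = 2, d(8) = 4, d(9) = 3, d(10) = 4, d(11) = 2, d(12) = 6, d(13) = 2, d(14) = 4, d(15) = 4, d(16) = 5, d(17) = 2, d(18) = 6, d(19) = 2, d(20) = 6, d(21) = 4, d(22) = 4, d(23) = 2, d(24) = 8, d(25) = 3, d(26) = 4, d(27) = 4, d(28) = 6, d(29) = 2, d(30) = 8, d(31) = 2, d(32) = 6, d(33) = 4, d(34) = 4, d(35) = 4, d(36) = 9, d(37) = 2, d(38) = 4, d(39) = 4, d(40) = 8, d(41) = 2, d(42) = 8, d(43) = 2, d(44) = 6, d(45) = 6, d(46) = 4, d(47) = 2, d(48) = 10, d(49) = 3, d(50) = 6, d(51) = 4, d(52) = 6, d(53) = 2, d(54) = 8, d(55) = 4, d(56) = 8, d(57) = 4, d(58) = 4, d(59) = 2, d(60) = 12, d(61) = 2, d(62) = 4, d(63) = 6, d(64) = 7, d(65) = 4, d(66) = 8, d(67) = 2, d(68) = 6, d(69) = 4. Summing all 69 values: 304. (Dirichlet's divisor formula: Σ_{n ≤ x} d(n) = x ln(x) + (2γ − 1) x + O(√x). For x = 69, the asymptotic estimate is ≈ 302.81.)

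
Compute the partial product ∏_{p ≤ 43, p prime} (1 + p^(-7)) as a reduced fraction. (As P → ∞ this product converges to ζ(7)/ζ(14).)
∏ = 520809220089538061022644224225580227698833285987386472597926245148089867161153104280287356125184/516528479137134655019209847872578550121603875954111837055841148542846145248143400719531810009375

The primes p ≤ 43 are [2, 3, 5, 7, 11, 13, 17, 19, 23, 29, 31, 37, 41, 43]. For each, (1 + 1/p^7) = (p^7 + 1)/p^7. Multiplying these fractions over p ∈ [2, 3, 5, 7, 11, 13, 17, 19, 23, 29, 31, 37, 41, 43] gives 520809220089538061022644224225580227698833285987386472597926245148089867161153104280287356125184/516528479137134655019209847872578550121603875954111837055841148542846145248143400719531810009375. (In the limit P → ∞ this tends to ζ(7)/ζ(14).)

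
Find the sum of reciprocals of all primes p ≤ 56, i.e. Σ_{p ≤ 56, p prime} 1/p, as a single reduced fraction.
Σ 1/p = 54766551458687142251/32589158477190044730

π(56) = 16, so the primes ≤ 56 are [2, 3, 5, 7, 11, 13, 17, 19, 23, 29, 31, 37, 41, 43, 47, 53]. Summing 1/p over these primes: 54766551458687142251/32589158477190044730 ≈ 1.6805. Mertens estimate ln ln(56) + 0.2615 ≈ 1.6541.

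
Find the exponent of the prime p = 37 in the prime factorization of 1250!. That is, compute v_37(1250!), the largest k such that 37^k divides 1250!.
v_37(1250!) = 33

Legendre's formula: v_p(n!) = Σ_{k ≥ 1} ⌊n / p^k⌋. For p = 37, n = 1250, the terms are:
  ⌊1250/37^1⌋ = ⌊1250/37⌋ = 33
(the next term ⌊1250/37^2⌋ = 0, terminating the sum). Summing: v_37(1250!) = 33 = 33.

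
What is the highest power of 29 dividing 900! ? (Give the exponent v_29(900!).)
v_29(900!) = 32

Legendre's formula: v_p(n!) = Σ_{k ≥ 1} ⌊n / p^k⌋. For p = 29, n = 900, the terms are:
  ⌊900/29^1⌋ = ⌊900/29⌋ = 31
  ⌊900/29^2⌋ = ⌊900/841⌋ = 1
(the next term ⌊900/29^3⌋ = 0, terminating the sum). Summing: v_29(900!) = 31 + 1 = 32.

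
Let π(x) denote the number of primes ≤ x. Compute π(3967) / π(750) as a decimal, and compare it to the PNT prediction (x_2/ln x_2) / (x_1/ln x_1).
π(3967)/π(750) = 549/132 ≈ 4.1591;  PNT prediction ≈ 4.2260.

π(750) = 132 and π(3967) = 549, so π(3967)/π(750) ≈ 4.1591. The PNT-predicted ratio is (3967/ln(3967)) / (750/ln(750)) ≈ 4.2260. The two agree to within a few percent, as expected.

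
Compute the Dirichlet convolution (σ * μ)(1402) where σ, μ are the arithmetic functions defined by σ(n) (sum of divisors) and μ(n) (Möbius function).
(σ * μ)(1402) = 1402

Divisors of 1402: [1, 2, 701, 1402]. For each d | 1402:
  d = 1: σ(1) · μ(1402/1) = 1 · 1 = 1
  d = 2: σ(2) · μ(1402/2) = 3 · -1 = -3
  d = 701: σ(701) · μ(1402/701) = 702 · -1 = -702
  d = 1402: σ(1402) · μ(1402/1402) = 2106 · 1 = 2106
Summing: (σ * μ)(1402) = 1 + -3 + -702 + 2106 = 1402.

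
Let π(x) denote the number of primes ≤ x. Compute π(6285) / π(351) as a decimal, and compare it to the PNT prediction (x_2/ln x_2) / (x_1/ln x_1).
π(6285)/π(351) = 817/70 ≈ 11.6714;  PNT prediction ≈ 11.9991.

π(351) = 70 and π(6285) = 817, so π(6285)/π(351) ≈ 11.6714. The PNT-predicted ratio is (6285/ln(6285)) / (351/ln(351)) ≈ 11.9991. The two agree to within a few percent, as expected.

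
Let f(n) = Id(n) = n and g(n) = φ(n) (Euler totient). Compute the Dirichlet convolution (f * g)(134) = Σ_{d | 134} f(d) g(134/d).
(Id * φ)(134) = 399

Divisors of 134: [1, 2, 67, 134]. For each d | 134:
  d = 1: Id(1) · φ(134/1) = 1 · 66 = 66
  d = 2: Id(2) · φ(134/2) = 2 · 66 = 132
  d = 67: Id(67) · φ(134/67) = 67 · 1 = 67
  d = 134: Id(134) · φ(134/134) = 134 · 1 = 134
Summing: (Id * φ)(134) = 66 + 132 + 67 + 134 = 399.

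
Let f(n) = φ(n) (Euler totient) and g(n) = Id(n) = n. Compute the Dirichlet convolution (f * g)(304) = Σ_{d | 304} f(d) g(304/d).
(φ * Id)(304) = 1776

Divisors of 304: [1, 2, 4, 8, 16, 19, 38, 76, 152, 304]. For each d | 304:
  d = 1: φ(1) · Id(304/1) = 1 · 304 = 304
  d = 2: φ(2) · Id(304/2) = 1 · 152 = 152
  d = 4: φ(4) · Id(304/4) = 2 · 76 = 152
  d = 8: φ(8) · Id(304/8) = 4 · 38 = 152
  d = 16: φ(16) · Id(304/16) = 8 · 19 = 152
  d = 19: φ(19) · Id(304/19) = 18 · 16 = 288
  d = 38: φ(38) · Id(304/38) = 18 · 8 = 144
  d = 76: φ(76) · Id(304/76) = 36 · 4 = 144
  d = 152: φ(152) · Id(304/152) = 72 · 2 = 144
  d = 304: φ(304) · Id(304/304) = 144 · 1 = 144
Summing: (φ * Id)(304) = 304 + 152 + 152 + 152 + 152 + 288 + 144 + 144 + 144 + 144 = 1776.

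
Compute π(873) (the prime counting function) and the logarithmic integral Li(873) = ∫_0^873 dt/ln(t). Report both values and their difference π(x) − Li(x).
π(873) = 150;  Li(873) ≈ 159.05;  π(x) − Li(x) ≈ -9.05.

Direct count of primes ≤ 873 gives π(873) = 150. Numerical evaluation of the logarithmic integral gives Li(873) ≈ 159.05. The difference π(x) − Li(x) ≈ -9.05 is typically negative for small/moderate x (Li(x) overestimates), though Littlewood's theorem shows this sign changes infinitely often.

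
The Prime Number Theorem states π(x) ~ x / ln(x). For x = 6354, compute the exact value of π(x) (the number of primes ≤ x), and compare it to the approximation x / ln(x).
π(6354) = 827;  x/ln(x) ≈ 725.60;  relative error ≈ 12.26%.

Directly count primes up to 6354: π(6354) = 827. The PNT approximation gives 6354/ln(6354) ≈ 6354/8.75684 ≈ 725.60. Relative error (π(x) − x/ln(x)) / π(x) ≈ 12.26%; the approximation is known to undercount slightly (Li(x) is a better estimate).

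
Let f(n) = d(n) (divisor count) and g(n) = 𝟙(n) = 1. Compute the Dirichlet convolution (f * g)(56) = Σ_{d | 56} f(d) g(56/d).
(d * 𝟙)(56) = 30

Divisors of 56: [1, 2, 4, 7, 8, 14, 28, 56]. For each d | 56:
  d = 1: d(1) · 𝟙(56/1) = 1 · 1 = 1
  d = 2: d(2) · 𝟙(56/2) = 2 · 1 = 2
  d = 4: d(4) · 𝟙(56/4) = 3 · 1 = 3
  d = 7: d(7) · 𝟙(56/7) = 2 · 1 = 2
  d = 8: d(8) · 𝟙(56/8) = 4 · 1 = 4
  d = 14: d(14) · 𝟙(56/14) = 4 · 1 = 4
  d = 28: d(28) · 𝟙(56/28) = 6 · 1 = 6
  d = 56: d(56) · 𝟙(56/56) = 8 · 1 = 8
Summing: (d * 𝟙)(56) = 1 + 2 + 3 + 2 + 4 + 4 + 6 + 8 = 30.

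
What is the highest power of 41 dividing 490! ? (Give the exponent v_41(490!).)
v_41(490!) = 11

Legendre's formula: v_p(n!) = Σ_{k ≥ 1} ⌊n / p^k⌋. For p = 41, n = 490, the terms are:
  ⌊490/41^1⌋ = ⌊490/41⌋ = 11
(the next term ⌊490/41^2⌋ = 0, terminating the sum). Summing: v_41(490!) = 11 = 11.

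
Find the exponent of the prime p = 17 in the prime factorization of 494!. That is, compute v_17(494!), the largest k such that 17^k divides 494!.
v_17(494!) = 30

Legendre's formula: v_p(n!) = Σ_{k ≥ 1} ⌊n / p^k⌋. For p = 17, n = 494, the terms are:
  ⌊494/17^1⌋ = ⌊494/17⌋ = 29
  ⌊494/17^2⌋ = ⌊494/289⌋ = 1
(the next term ⌊494/17^3⌋ = 0, terminating the sum). Summing: v_17(494!) = 29 + 1 = 30.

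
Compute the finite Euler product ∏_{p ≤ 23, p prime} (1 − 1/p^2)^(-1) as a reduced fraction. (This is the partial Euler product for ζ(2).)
∏ = 718188003533/440301256704

The primes p ≤ 23 are [2, 3, 5, 7, 11, 13, 17, 19, 23]. For each prime, (1 − 1/p^2)^(-1) = p^2 / (p^2 − 1). The product is (1 − 1/2^2)^(-1), (1 − 1/3^2)^(-1), (1 − 1/5^2)^(-1), (1 − 1/7^2)^(-1), (1 − 1/11^2)^(-1), (1 − 1/13^2)^(-1), (1 − 1/17^2)^(-1), (1 − 1/19^2)^(-1), (1 − 1/23^2)^(-1) = ∏ p^2 / (p^2 − 1) = 718188003533/440301256704.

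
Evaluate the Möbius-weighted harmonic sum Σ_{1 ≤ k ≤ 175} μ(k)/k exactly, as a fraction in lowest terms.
Σ μ(k)/k = -291895861671370214401988773976597804369856804354890517841750669749/27764983964554203230141949225149376041830084932479143674493613998285

Values of μ(k) for 1 ≤ k ≤ 175: μ(1) = 1, μ(2) = -1, μ(3) = -1, μ(5) = -1, μ(6) = 1, μ(7) = -1, μ(10) = 1, μ(11) = -1, μ(13) = -1, μ(14) = 1, μ(15) = 1, μ(17) = -1, μ(19) = -1, μ(21) = 1, μ(22) = 1, μ(23) = -1, μ(26) = 1, μ(29) = -1, μ(30) = -1, μ(31) = -1, μ(33) = 1, μ(34) = 1, μ(35) = 1, μ(37) = -1, μ(38) = 1, μ(39) = 1, μ(41) = -1, μ(42) = -1, μ(43) = -1, μ(46) = 1, μ(47) = -1, μ(51) = 1, μ(53) = -1, μ(55) = 1, μ(57) = 1, μ(58) = 1, μ(59) = -1, μ(61) = -1, μ(62) = 1, μ(65) = 1, μ(66) = -1, μ(67) = -1, μ(69) = 1, μ(70) = -1, μ(71) = -1, μ(73) = -1, μ(74) = 1, μ(77) = 1, μ(78) = -1, μ(79) = -1, μ(82) = 1, μ(83) = -1, μ(85) = 1, μ(86) = 1, μ(87) = 1, μ(89) = -1, μ(91) = 1, μ(93) = 1, μ(94) = 1, μ(95) = 1, μ(97) = -1, μ(101) = -1, μ(102) = -1, μ(103) = -1, μ(105) = -1, μ(106) = 1, μ(107) = -1, μ(109) = -1, μ(110) = -1, μ(111) = 1, μ(113) = -1, μ(114) = -1, μ(115) = 1, μ(118) = 1, μ(119) = 1, μ(122) = 1, μ(123) = 1, μ(127) = -1, μ(129) = 1, μ(130) = -1, μ(131) = -1, μ(133) = 1, μ(134) = 1, μ(137) = -1, μ(138) = -1, μ(139) = -1, μ(141) = 1, μ(142) = 1, μ(143) = 1, μ(145) = 1, μ(146) = 1, μ(149) = -1, μ(151) = -1, μ(154) = -1, μ(155) = 1, μ(157) = -1, μ(158) = 1, μ(159) = 1, μ(161) = 1, μ(163) = -1, μ(165) = -1, μ(166) = 1, μ(167) = -1, μ(170) = -1, μ(173) = -1, μ(174) = -1, with μ = 0 on non-squarefree integers. Summing μ(k)/k for k where μ(k) ≠ 0 gives -291895861671370214401988773976597804369856804354890517841750669749/27764983964554203230141949225149376041830084932479143674493613998285 ≈ -0.0105. (PNT ⟺ this sum → 0 as n → ∞.)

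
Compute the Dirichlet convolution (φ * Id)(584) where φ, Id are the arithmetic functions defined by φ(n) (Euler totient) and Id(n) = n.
(φ * Id)(584) = 2900

Divisors of 584: [1, 2, 4, 8, 73, 146, 292, 584]. For each d | 584:
  d = 1: φ(1) · Id(584/1) = 1 · 584 = 584
  d = 2: φ(2) · Id(584/2) = 1 · 292 = 292
  d = 4: φ(4) · Id(584/4) = 2 · 146 = 292
  d = 8: φ(8) · Id(584/8) = 4 · 73 = 292
  d = 73: φ(73) · Id(584/73) = 72 · 8 = 576
  d = 146: φ(146) · Id(584/146) = 72 · 4 = 288
  d = 292: φ(292) · Id(584/292) = 144 · 2 = 288
  d = 584: φ(584) · Id(584/584) = 288 · 1 = 288
Summing: (φ * Id)(584) = 584 + 292 + 292 + 292 + 576 + 288 + 288 + 288 = 2900.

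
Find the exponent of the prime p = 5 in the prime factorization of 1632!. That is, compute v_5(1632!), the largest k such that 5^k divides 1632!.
v_5(1632!) = 406

Legendre's formula: v_p(n!) = Σ_{k ≥ 1} ⌊n / p^k⌋. For p = 5, n = 1632, the terms are:
  ⌊1632/5^1⌋ = ⌊1632/5⌋ = 326
  ⌊1632/5^2⌋ = ⌊1632/25⌋ = 65
  ⌊1632/5^3⌋ = ⌊1632/125⌋ = 13
  ⌊1632/5^4⌋ = ⌊1632/625⌋ = 2
(the next term ⌊1632/5^5⌋ = 0, terminating the sum). Summing: v_5(1632!) = 326 + 65 + 13 + 2 = 406.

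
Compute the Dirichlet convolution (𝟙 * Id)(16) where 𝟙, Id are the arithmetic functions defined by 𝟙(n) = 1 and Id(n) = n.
(𝟙 * Id)(16) = 31

Divisors of 16: [1, 2, 4, 8, 16]. For each d | 16:
  d = 1: 𝟙(1) · Id(16/1) = 1 · 16 = 16
  d = 2: 𝟙(2) · Id(16/2) = 1 · 8 = 8
  d = 4: 𝟙(4) · Id(16/4) = 1 · 4 = 4
  d = 8: 𝟙(8) · Id(16/8) = 1 · 2 = 2
  d = 16: 𝟙(16) · Id(16/16) = 1 · 1 = 1
Summing: (𝟙 * Id)(16) = 16 + 8 + 4 + 2 + 1 = 31.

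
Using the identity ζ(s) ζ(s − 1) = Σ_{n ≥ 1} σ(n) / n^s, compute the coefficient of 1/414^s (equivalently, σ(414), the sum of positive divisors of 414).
σ(414) = 936

In the product (Σ m^0/m^s)(Σ k / k^s) = Σ (Σ_{d | n} d) / n^s, the coefficient of 1/n^s is σ(n) = Σ_{d | n} d. For n = 414, divisors are [1, 2, 3, 6, 9, 18, 23, 46, 69, 138, 207, 414]; summing: σ(414) = 936.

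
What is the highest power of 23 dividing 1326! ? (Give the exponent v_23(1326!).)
v_23(1326!) = 59

Legendre's formula: v_p(n!) = Σ_{k ≥ 1} ⌊n / p^k⌋. For p = 23, n = 1326, the terms are:
  ⌊1326/23^1⌋ = ⌊1326/23⌋ = 57
  ⌊1326/23^2⌋ = ⌊1326/529⌋ = 2
(the next term ⌊1326/23^3⌋ = 0, terminating the sum). Summing: v_23(1326!) = 57 + 2 = 59.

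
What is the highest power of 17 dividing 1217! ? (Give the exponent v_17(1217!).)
v_17(1217!) = 75

Legendre's formula: v_p(n!) = Σ_{k ≥ 1} ⌊n / p^k⌋. For p = 17, n = 1217, the terms are:
  ⌊1217/17^1⌋ = ⌊1217/17⌋ = 71
  ⌊1217/17^2⌋ = ⌊1217/289⌋ = 4
(the next term ⌊1217/17^3⌋ = 0, terminating the sum). Summing: v_17(1217!) = 71 + 4 = 75.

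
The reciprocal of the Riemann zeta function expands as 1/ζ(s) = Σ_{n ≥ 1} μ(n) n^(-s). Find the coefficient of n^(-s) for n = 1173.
μ(1173) = -1

Factor n = 1173 = 3 · 17 · 23. μ(n) = 0 if any exponent ≥ 2 (not squarefree); otherwise μ(n) = (−1)^{ω(n)} where ω(n) is the number of distinct prime factors. Applying: μ(1173) = -1.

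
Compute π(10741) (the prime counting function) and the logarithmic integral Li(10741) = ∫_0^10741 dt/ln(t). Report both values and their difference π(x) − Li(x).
π(10741) = 1310;  Li(10741) ≈ 1326.28;  π(x) − Li(x) ≈ -16.28.

Direct count of primes ≤ 10741 gives π(10741) = 1310. Numerical evaluation of the logarithmic integral gives Li(10741) ≈ 1326.28. The difference π(x) − Li(x) ≈ -16.28 is typically negative for small/moderate x (Li(x) overestimates), though Littlewood's theorem shows this sign changes infinitely often.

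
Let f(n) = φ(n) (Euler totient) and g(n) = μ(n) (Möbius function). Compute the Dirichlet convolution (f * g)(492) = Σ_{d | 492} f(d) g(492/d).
(φ * μ)(492) = 39

Divisors of 492: [1, 2, 3, 4, 6, 12, 41, 82, 123, 164, 246, 492]. For each d | 492:
  d = 1: φ(1) · μ(492/1) = 1 · 0 = 0
  d = 2: φ(2) · μ(492/2) = 1 · -1 = -1
  d = 3: φ(3) · μ(492/3) = 2 · 0 = 0
  d = 4: φ(4) · μ(492/4) = 2 · 1 = 2
  d = 6: φ(6) · μ(492/6) = 2 · 1 = 2
  d = 12: φ(12) · μ(492/12) = 4 · -1 = -4
  d = 41: φ(41) · μ(492/41) = 40 · 0 = 0
  d = 82: φ(82) · μ(492/82) = 40 · 1 = 40
  d = 123: φ(123) · μ(492/123) = 80 · 0 = 0
  d = 164: φ(164) · μ(492/164) = 80 · -1 = -80
  d = 246: φ(246) · μ(492/246) = 80 · -1 = -80
  d = 492: φ(492) · μ(492/492) = 160 · 1 = 160
Summing: (φ * μ)(492) = 0 + -1 + 0 + 2 + 2 + -4 + 0 + 40 + 0 + -80 + -80 + 160 = 39.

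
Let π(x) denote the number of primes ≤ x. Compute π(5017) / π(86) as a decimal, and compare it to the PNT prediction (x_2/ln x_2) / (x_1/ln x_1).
π(5017)/π(86) = 672/23 ≈ 29.2174;  PNT prediction ≈ 30.4972.

π(86) = 23 and π(5017) = 672, so π(5017)/π(86) ≈ 29.2174. The PNT-predicted ratio is (5017/ln(5017)) / (86/ln(86)) ≈ 30.4972. The two agree to within a few percent, as expected.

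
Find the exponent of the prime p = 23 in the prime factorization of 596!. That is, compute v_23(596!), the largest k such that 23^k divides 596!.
v_23(596!) = 26

Legendre's formula: v_p(n!) = Σ_{k ≥ 1} ⌊n / p^k⌋. For p = 23, n = 596, the terms are:
  ⌊596/23^1⌋ = ⌊596/23⌋ = 25
  ⌊596/23^2⌋ = ⌊596/529⌋ = 1
(the next term ⌊596/23^3⌋ = 0, terminating the sum). Summing: v_23(596!) = 25 + 1 = 26.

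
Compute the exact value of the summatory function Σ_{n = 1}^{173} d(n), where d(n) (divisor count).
Σ_{n ≤ 173} d(n) = 919

Compute d(n) for each 1 ≤ n ≤ 173: d(1) = 1, d(2) = 2, d(3) = 2, d(4) = 3, d(5) = 2, d(6) = 4, d(7) = 2, d(8) = 4, d(9) = 3, d(10) = 4, d(11) = 2, d(12) = 6, d(13) = 2, d(14) = 4, d(15) = 4, d(16) = 5, d(17) = 2, d(18) = 6, d(19) = 2, d(20) = 6, d(21) = 4, d(22) = 4, d(23) = 2, d(24) = 8, d(25) = 3, d(26) = 4, d(27) = 4, d(28) = 6, d(29) = 2, d(30) = 8, d(31) = 2, d(32) = 6, d(33) = 4, d(34) = 4, d(35) = 4, d(36) = 9, d(37) = 2, d(38) = 4, d(39) = 4, d(40) = 8, d(41) = 2, d(42) = 8, d(43) = 2, d(44) = 6, d(45) = 6, d(46) = 4, d(47) = 2, d(48) = 10, d(49) = 3, d(50) = 6, d(51) = 4, d(52) = 6, d(53) = 2, d(54) = 8, d(55) = 4, d(56) = 8, d(57) = 4, d(58) = 4, d(59) = 2, d(60) = 12, d(61) = 2, d(62) = 4, d(63) = 6, d(64) = 7, d(65) = 4, d(66) = 8, d(67) = 2, d(68) = 6, d(69) = 4, d(70) = 8, d(71) = 2, d(72) = 12, d(73) = 2, d(74) = 4, d(75) = 6, d(76) = 6, d(77) = 4, d(78) = 8, d(79) = 2, d(80) = 10, d(81) = 5, d(82) = 4, d(83) = 2, d(84) = 12, d(85) = 4, d(86) = 4, d(87) = 4, d(88) = 8, d(89) = 2, d(90) = 12, d(91) = 4, d(92) = 6, d(93) = 4, d(94) = 4, d(95) = 4, d(96) = 12, d(97) = 2, d(98) = 6, d(99) = 6, d(100) = 9, d(101) = 2, d(102) = 8, d(103) = 2, d(104) = 8, d(105) = 8, d(106) = 4, d(107) = 2, d(108) = 12, d(109) = 2, d(110) = 8, d(111) = 4, d(112) = 10, d(113) = 2, d(114) = 8, d(115) = 4, d(116) = 6, d(117) = 6, d(118) = 4, d(119) = 4, d(120) = 16, d(121) = 3, d(122) = 4, d(123) = 4, d(124) = 6, d(125) = 4, d(126) = 12, d(127) = 2, d(128) = 8, d(129) = 4, d(130) = 8, d(131) = 2, d(132) = 12, d(133) = 4, d(134) = 4, d(135) = 8, d(136) = 8, d(137) = 2, d(138) = 8, d(139) = 2, d(140) = 12, d(141) = 4, d(142) = 4, d(143) = 4, d(144) = 15, d(145) = 4, d(146) = 4, d(147) = 6, d(148) = 6, d(149) = 2, d(150) = 12, d(151) = 2, d(152) = 8, d(153) = 6, d(154) = 8, d(155) = 4, d(156) = 12, d(157) = 2, d(158) = 4, d(159) = 4, d(160) = 12, d(161) = 4, d(162) = 10, d(163) = 2, d(164) = 6, d(165) = 8, d(166) = 4, d(167) = 2, d(168) = 16, d(169) = 3, d(170) = 8, d(171) = 6, d(172) = 6, d(173) = 2. Summing all 173 values: 919. (Dirichlet's divisor formula: Σ_{n ≤ x} d(n) = x ln(x) + (2γ − 1) x + O(√x). For x = 173, the asymptotic estimate is ≈ 918.24.)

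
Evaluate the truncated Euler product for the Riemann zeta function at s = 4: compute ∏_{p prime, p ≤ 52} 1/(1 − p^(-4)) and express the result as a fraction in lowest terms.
∏ = 65572203587643632473857746546522240898588901/60584710506150227098341885345792000000000000

The primes p ≤ 52 are [2, 3, 5, 7, 11, 13, 17, 19, 23, 29, 31, 37, 41, 43, 47]. For each prime, (1 − 1/p^4)^(-1) = p^4 / (p^4 − 1). The product is (1 − 1/2^4)^(-1), (1 − 1/3^4)^(-1), (1 − 1/5^4)^(-1), (1 − 1/7^4)^(-1), (1 − 1/11^4)^(-1), (1 − 1/13^4)^(-1), (1 − 1/17^4)^(-1), (1 − 1/19^4)^(-1), (1 − 1/23^4)^(-1), (1 − 1/29^4)^(-1), (1 − 1/31^4)^(-1), (1 − 1/37^4)^(-1), (1 − 1/41^4)^(-1), (1 − 1/43^4)^(-1), (1 − 1/47^4)^(-1) = ∏ p^4 / (p^4 − 1) = 65572203587643632473857746546522240898588901/60584710506150227098341885345792000000000000.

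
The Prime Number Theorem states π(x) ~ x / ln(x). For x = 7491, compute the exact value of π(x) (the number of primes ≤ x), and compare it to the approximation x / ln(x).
π(7491) = 949;  x/ln(x) ≈ 839.66;  relative error ≈ 11.52%.

Directly count primes up to 7491: π(7491) = 949. The PNT approximation gives 7491/ln(7491) ≈ 7491/8.92146 ≈ 839.66. Relative error (π(x) − x/ln(x)) / π(x) ≈ 11.52%; the approximation is known to undercount slightly (Li(x) is a better estimate).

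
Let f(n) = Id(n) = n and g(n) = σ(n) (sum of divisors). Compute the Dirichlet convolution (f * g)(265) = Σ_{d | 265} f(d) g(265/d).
(Id * σ)(265) = 1177

Divisors of 265: [1, 5, 53, 265]. For each d | 265:
  d = 1: Id(1) · σ(265/1) = 1 · 324 = 324
  d = 5: Id(5) · σ(265/5) = 5 · 54 = 270
  d = 53: Id(53) · σ(265/53) = 53 · 6 = 318
  d = 265: Id(265) · σ(265/265) = 265 · 1 = 265
Summing: (Id * σ)(265) = 324 + 270 + 318 + 265 = 1177.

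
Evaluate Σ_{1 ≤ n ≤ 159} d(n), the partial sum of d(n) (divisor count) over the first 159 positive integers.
Σ_{n ≤ 159} d(n) = 830

Compute d(n) for each 1 ≤ n ≤ 159: d(1) = 1, d(2) = 2, d(3) = 2, d(4) = 3, d(5) = 2, d(6) = 4, d(7) = 2, d(8) = 4, d(9) = 3, d(10) = 4, d(11) = 2, d(12) = 6, d(13) = 2, d(14) = 4, d(15) = 4, d(16) = 5, d(17) = 2, d(18) = 6, d(19) = 2, d(20) = 6, d(21) = 4, d(22) = 4, d(23) = 2, d(24) = 8, d(25) = 3, d(26) = 4, d(27) = 4, d(28) = 6, d(29) = 2, d(30) = 8, d(31) = 2, d(32) = 6, d(33) = 4, d(34) = 4, d(35) = 4, d(36) = 9, d(37) = 2, d(38) = 4, d(39) = 4, d(40) = 8, d(41) = 2, d(42) = 8, d(43) = 2, d(44) = 6, d(45) = 6, d(46) = 4, d(47) = 2, d(48) = 10, d(49) = 3, d(50) = 6, d(51) = 4, d(52) = 6, d(53) = 2, d(54) = 8, d(55) = 4, d(56) = 8, d(57) = 4, d(58) = 4, d(59) = 2, d(60) = 12, d(61) = 2, d(62) = 4, d(63) = 6, d(64) = 7, d(65) = 4, d(66) = 8, d(67) = 2, d(68) = 6, d(69) = 4, d(70) = 8, d(71) = 2, d(72) = 12, d(73) = 2, d(74) = 4, d(75) = 6, d(76) = 6, d(77) = 4, d(78) = 8, d(79) = 2, d(80) = 10, d(81) = 5, d(82) = 4, d(83) = 2, d(84) = 12, d(85) = 4, d(86) = 4, d(87) = 4, d(88) = 8, d(89) = 2, d(90) = 12, d(91) = 4, d(92) = 6, d(93) = 4, d(94) = 4, d(95) = 4, d(96) = 12, d(97) = 2, d(98) = 6, d(99) = 6, d(100) = 9, d(101) = 2, d(102) = 8, d(103) = 2, d(104) = 8, d(105) = 8, d(106) = 4, d(107) = 2, d(108) = 12, d(109) = 2, d(110) = 8, d(111) = 4, d(112) = 10, d(113) = 2, d(114) = 8, d(115) = 4, d(116) = 6, d(117) = 6, d(118) = 4, d(119) = 4, d(120) = 16, d(121) = 3, d(122) = 4, d(123) = 4, d(124) = 6, d(125) = 4, d(126) = 12, d(127) = 2, d(128) = 8, d(129) = 4, d(130) = 8, d(131) = 2, d(132) = 12, d(133) = 4, d(134) = 4, d(135) = 8, d(136) = 8, d(137) = 2, d(138) = 8, d(139) = 2, d(140) = 12, d(141) = 4, d(142) = 4, d(143) = 4, d(144) = 15, d(145) = 4, d(146) = 4, d(147) = 6, d(148) = 6, d(149) = 2, d(150) = 12, d(151) = 2, d(152) = 8, d(153) = 6, d(154) = 8, d(155) = 4, d(156) = 12, d(157) = 2, d(158) = 4, d(159) = 4. Summing all 159 values: 830. (Dirichlet's divisor formula: Σ_{n ≤ x} d(n) = x ln(x) + (2γ − 1) x + O(√x). For x = 159, the asymptotic estimate is ≈ 830.51.)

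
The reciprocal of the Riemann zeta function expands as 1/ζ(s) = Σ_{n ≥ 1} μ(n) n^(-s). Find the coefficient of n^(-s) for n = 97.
μ(97) = -1

Factor n = 97 = 97. μ(n) = 0 if any exponent ≥ 2 (not squarefree); otherwise μ(n) = (−1)^{ω(n)} where ω(n) is the number of distinct prime factors. Applying: μ(97) = -1.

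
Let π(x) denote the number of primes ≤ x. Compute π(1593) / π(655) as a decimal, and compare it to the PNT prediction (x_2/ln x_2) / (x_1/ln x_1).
π(1593)/π(655) = 250/119 ≈ 2.1008;  PNT prediction ≈ 2.1389.

π(655) = 119 and π(1593) = 250, so π(1593)/π(655) ≈ 2.1008. The PNT-predicted ratio is (1593/ln(1593)) / (655/ln(655)) ≈ 2.1389. The two agree to within a few percent, as expected.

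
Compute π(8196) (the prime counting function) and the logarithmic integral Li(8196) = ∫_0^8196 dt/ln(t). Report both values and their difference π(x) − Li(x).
π(8196) = 1028;  Li(8196) ≈ 1048.20;  π(x) − Li(x) ≈ -20.20.

Direct count of primes ≤ 8196 gives π(8196) = 1028. Numerical evaluation of the logarithmic integral gives Li(8196) ≈ 1048.20. The difference π(x) − Li(x) ≈ -20.20 is typically negative for small/moderate x (Li(x) overestimates), though Littlewood's theorem shows this sign changes infinitely often.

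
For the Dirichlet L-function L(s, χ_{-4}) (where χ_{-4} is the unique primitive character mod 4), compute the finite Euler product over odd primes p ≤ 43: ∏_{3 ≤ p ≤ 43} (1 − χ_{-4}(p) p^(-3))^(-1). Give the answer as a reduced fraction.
∏ = 53382899586415799670070183783895/55093305095879233542015487574016

The odd primes p ≤ 43 are [3, 5, 7, 11, 13, 17, 19, 23, 29, 31, 37, 41, 43]. For each, χ(p) = 1 if p ≡ 1 mod 4, χ(p) = −1 if p ≡ 3 mod 4. Taking (1 − χ(p)/p^3)^(-1) = p^3/(p^3 − χ(p)): (1 − (-1)/3^3)^(-1) · (1 − (1)/5^3)^(-1) · (1 − (-1)/7^3)^(-1) · (1 − (-1)/11^3)^(-1) · (1 − (1)/13^3)^(-1) · (1 − (1)/17^3)^(-1) · (1 − (-1)/19^3)^(-1) · (1 − (-1)/23^3)^(-1) · (1 − (1)/29^3)^(-1) · (1 − (-1)/31^3)^(-1) · (1 − (1)/37^3)^(-1) · (1 − (1)/41^3)^(-1) · (1 − (-1)/43^3)^(-1) = 53382899586415799670070183783895/55093305095879233542015487574016.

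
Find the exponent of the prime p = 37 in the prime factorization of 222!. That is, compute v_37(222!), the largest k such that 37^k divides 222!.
v_37(222!) = 6

Legendre's formula: v_p(n!) = Σ_{k ≥ 1} ⌊n / p^k⌋. For p = 37, n = 222, the terms are:
  ⌊222/37^1⌋ = ⌊222/37⌋ = 6
(the next term ⌊222/37^2⌋ = 0, terminating the sum). Summing: v_37(222!) = 6 = 6.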